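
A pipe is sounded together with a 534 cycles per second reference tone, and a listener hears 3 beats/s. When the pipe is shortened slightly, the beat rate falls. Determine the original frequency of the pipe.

531 Hz

|f − 534| = 3, so the pipe was at either 531 Hz or 537 Hz.
A shorter pipe has a higher fundamental; the adjustment raises the pipe's frequency.
The beat rate fell, so the adjustment moved the pipe toward 534 Hz — it must have started below the reference.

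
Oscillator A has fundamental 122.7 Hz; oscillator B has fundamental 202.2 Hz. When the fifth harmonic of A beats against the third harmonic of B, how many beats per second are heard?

6.9 Hz

Fifth harmonic of the first: 5·122.7 = 613.5 Hz.
Third harmonic of the second: 3·202.2 = 606.6 Hz.
f_beat = |613.5 − 606.6| = 6.9 Hz.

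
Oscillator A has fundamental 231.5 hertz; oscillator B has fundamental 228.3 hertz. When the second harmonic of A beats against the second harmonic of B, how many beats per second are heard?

Second harmonic of the first: 2·231.5 = 463.0 Hz.
Second harmonic of the second: 2·228.3 = 456.6 Hz.
f_beat = |463.0 − 456.6| = 6.4 Hz.

6.4 Hz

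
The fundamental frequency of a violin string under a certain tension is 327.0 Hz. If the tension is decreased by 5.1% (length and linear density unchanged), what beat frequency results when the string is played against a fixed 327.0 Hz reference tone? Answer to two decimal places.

8.45 Hz

For a string, f ∝ √T, so the new frequency is 327.0·√0.949 = 318.5524 Hz.
f_beat = |318.5524 − 327.0| = 8.45 Hz.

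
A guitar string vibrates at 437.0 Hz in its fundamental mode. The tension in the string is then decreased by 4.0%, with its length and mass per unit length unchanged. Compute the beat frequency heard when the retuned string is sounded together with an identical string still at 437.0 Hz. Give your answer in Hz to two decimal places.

For a string, f ∝ √T, so the new frequency is 437.0·√0.960 = 428.1708 Hz.
f_beat = |428.1708 − 437.0| = 8.83 Hz.

8.83 Hz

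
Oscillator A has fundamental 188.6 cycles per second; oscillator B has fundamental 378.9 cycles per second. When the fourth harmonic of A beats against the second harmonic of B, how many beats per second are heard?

Fourth harmonic of the first: 4·188.6 = 754.4 Hz.
Second harmonic of the second: 2·378.9 = 757.8 Hz.
f_beat = |754.4 − 757.8| = 3.4 Hz.

3.4 Hz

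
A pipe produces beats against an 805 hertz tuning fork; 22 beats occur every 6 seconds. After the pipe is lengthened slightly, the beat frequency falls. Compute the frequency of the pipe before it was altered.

808.6667 Hz

Beat frequency = 22/6 = 3.6667 Hz.
|f − 805| = 3.6667, so the pipe was at either 801.3333 Hz or 808.6667 Hz.
A longer pipe has a lower fundamental; the adjustment lowers the pipe's frequency.
The beat rate fell, so the adjustment moved the pipe toward 805 Hz — it must have started above the reference.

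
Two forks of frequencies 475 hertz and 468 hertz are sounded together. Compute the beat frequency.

7 Hz

The beat frequency equals the magnitude of the frequency difference.
|475 − 468| = 7 Hz.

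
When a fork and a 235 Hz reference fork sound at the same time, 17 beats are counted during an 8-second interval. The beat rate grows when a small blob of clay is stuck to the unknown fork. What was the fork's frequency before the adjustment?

232.875 Hz

Beat frequency = 17/8 = 2.125 Hz.
|f − 235| = 2.125, so the fork was at either 232.875 Hz or 237.125 Hz.
Adding mass to a fork lowers its frequency; the adjustment lowers the fork's frequency.
The beat rate rose, so the adjustment moved the fork further from 235 Hz — it was already below the reference.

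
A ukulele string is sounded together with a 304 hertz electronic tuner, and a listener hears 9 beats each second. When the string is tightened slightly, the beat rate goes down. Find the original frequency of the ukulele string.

|f − 304| = 9, so the ukulele string was at either 295 Hz or 313 Hz.
Increasing tension raises a string's frequency; the adjustment raises the ukulele string's frequency.
The beat rate fell, so the adjustment moved the ukulele string toward 304 Hz — it must have started below the reference.

295 Hz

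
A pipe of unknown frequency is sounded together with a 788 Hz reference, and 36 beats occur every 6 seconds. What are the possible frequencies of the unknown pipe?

782 Hz or 794 Hz

Beat frequency = 36/6 = 6 Hz.
|f − 788| = 6, so f = 788 ± 6.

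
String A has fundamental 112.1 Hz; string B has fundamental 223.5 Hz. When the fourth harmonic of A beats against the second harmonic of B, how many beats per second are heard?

1.4 Hz

Fourth harmonic of the first: 4·112.1 = 448.4 Hz.
Second harmonic of the second: 2·223.5 = 447.0 Hz.
f_beat = |448.4 − 447.0| = 1.4 Hz.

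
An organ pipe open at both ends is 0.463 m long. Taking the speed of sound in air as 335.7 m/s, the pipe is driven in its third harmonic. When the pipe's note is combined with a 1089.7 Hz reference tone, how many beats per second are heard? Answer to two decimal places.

Open pipe: f_n = n·v/(2L) = 3·335.7/(2·0.463) = 1087.5810 Hz.
f_beat = |1087.5810 − 1089.7| = 2.12 Hz.

2.12 Hz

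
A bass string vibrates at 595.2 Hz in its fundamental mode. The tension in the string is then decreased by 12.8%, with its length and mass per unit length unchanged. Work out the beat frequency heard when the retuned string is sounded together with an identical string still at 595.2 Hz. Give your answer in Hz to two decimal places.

39.40 Hz

For a string, f ∝ √T, so the new frequency is 595.2·√0.872 = 555.8034 Hz.
f_beat = |555.8034 − 595.2| = 39.40 Hz.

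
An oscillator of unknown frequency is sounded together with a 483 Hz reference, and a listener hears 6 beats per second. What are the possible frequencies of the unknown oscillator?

|f − 483| = 6, so f = 483 ± 6.

477 Hz or 489 Hz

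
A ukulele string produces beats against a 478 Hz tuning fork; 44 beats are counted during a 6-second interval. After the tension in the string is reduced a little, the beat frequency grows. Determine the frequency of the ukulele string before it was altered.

Beat frequency = 44/6 = 7.3333 Hz.
|f − 478| = 7.3333, so the ukulele string was at either 470.6667 Hz or 485.3333 Hz.
Lower tension means lower frequency; the adjustment lowers the ukulele string's frequency.
The beat rate rose, so the adjustment moved the ukulele string further from 478 Hz — it was already below the reference.

470.6667 Hz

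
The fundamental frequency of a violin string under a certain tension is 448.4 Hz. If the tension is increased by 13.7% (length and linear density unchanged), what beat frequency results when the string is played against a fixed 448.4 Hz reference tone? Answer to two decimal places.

29.73 Hz

For a string, f ∝ √T, so the new frequency is 448.4·√1.137 = 478.1298 Hz.
f_beat = |478.1298 − 448.4| = 29.73 Hz.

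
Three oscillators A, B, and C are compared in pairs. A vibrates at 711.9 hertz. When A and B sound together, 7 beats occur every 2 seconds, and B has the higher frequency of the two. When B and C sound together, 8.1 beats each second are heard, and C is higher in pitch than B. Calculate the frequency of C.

723.5 Hz

A–B: Beat frequency = 7/2 = 3.5 Hz.
B is above A, so f_B = 711.9 + 3.5 = 715.4 Hz.
C is above B, so f_C = 715.4 + 8.1 = 723.5 Hz.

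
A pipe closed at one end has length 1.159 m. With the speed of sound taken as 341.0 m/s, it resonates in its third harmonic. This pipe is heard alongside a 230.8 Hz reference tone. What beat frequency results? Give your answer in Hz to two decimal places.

10.14 Hz

Closed pipe (odd harmonics): f_n = n·v/(4L) = 3·341.0/(4·1.159) = 220.6644 Hz.
f_beat = |220.6644 − 230.8| = 10.14 Hz.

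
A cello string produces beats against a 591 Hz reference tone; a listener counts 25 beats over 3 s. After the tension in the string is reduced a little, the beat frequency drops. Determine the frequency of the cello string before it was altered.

Beat frequency = 25/3 = 8.3333 Hz.
|f − 591| = 8.3333, so the cello string was at either 582.6667 Hz or 599.3333 Hz.
Lower tension means lower frequency; the adjustment lowers the cello string's frequency.
The beat rate fell, so the adjustment moved the cello string toward 591 Hz — it must have started above the reference.

599.3333 Hz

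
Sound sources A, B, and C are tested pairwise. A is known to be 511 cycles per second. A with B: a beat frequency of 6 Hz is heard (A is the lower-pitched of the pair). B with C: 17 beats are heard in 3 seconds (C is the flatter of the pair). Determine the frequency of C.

511.3333 Hz

B is above A, so f_B = 511 + 6 = 517 Hz.
B–C: Beat frequency = 17/3 = 5.6667 Hz.
C is below B, so f_C = 517 − 5.6667 = 511.3333 Hz.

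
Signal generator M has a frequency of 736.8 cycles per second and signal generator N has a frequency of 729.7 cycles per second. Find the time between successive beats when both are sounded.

0.141 s

f_beat = |736.8 − 729.7| = 7.1 Hz.
Beat period T = 1 / f_beat = 1 / 7.1 s.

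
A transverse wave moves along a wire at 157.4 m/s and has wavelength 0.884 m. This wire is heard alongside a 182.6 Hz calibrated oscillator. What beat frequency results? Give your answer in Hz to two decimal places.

Source frequency f = v/λ = 157.4/0.884 = 178.0543 Hz.
f_beat = |178.0543 − 182.6| = 4.55 Hz.

4.55 Hz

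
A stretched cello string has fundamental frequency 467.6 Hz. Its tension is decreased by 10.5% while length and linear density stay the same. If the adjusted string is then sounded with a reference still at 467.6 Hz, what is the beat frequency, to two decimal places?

For a string, f ∝ √T, so the new frequency is 467.6·√0.895 = 442.3704 Hz.
f_beat = |442.3704 − 467.6| = 25.23 Hz.

25.23 Hz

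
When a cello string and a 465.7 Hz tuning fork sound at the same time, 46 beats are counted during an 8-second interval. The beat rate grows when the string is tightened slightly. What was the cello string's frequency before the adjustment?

Beat frequency = 46/8 = 5.75 Hz.
|f − 465.7| = 5.75, so the cello string was at either 459.95 Hz or 471.45 Hz.
Increasing tension raises a string's frequency; the adjustment raises the cello string's frequency.
The beat rate rose, so the adjustment moved the cello string further from 465.7 Hz — it was already above the reference.

471.45 Hz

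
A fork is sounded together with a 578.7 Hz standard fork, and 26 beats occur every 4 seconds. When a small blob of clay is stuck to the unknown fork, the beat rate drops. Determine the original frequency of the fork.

585.2 Hz

Beat frequency = 26/4 = 6.5 Hz.
|f − 578.7| = 6.5, so the fork was at either 572.2 Hz or 585.2 Hz.
Adding mass to a fork lowers its frequency; the adjustment lowers the fork's frequency.
The beat rate fell, so the adjustment moved the fork toward 578.7 Hz — it must have started above the reference.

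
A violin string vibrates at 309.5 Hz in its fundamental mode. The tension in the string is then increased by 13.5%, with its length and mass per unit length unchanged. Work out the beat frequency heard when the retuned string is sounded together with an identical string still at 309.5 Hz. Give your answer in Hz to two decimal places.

For a string, f ∝ √T, so the new frequency is 309.5·√1.135 = 329.7301 Hz.
f_beat = |329.7301 − 309.5| = 20.23 Hz.

20.23 Hz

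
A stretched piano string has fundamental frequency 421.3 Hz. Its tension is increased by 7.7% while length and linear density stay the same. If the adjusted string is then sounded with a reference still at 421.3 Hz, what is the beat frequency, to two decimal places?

15.92 Hz

For a string, f ∝ √T, so the new frequency is 421.3·√1.077 = 437.2193 Hz.
f_beat = |437.2193 − 421.3| = 15.92 Hz.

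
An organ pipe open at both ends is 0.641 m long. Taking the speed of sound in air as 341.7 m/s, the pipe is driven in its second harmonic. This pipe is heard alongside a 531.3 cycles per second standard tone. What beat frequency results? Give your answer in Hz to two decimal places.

1.77 Hz

Open pipe: f_n = n·v/(2L) = 2·341.7/(2·0.641) = 533.0733 Hz.
f_beat = |533.0733 − 531.3| = 1.77 Hz.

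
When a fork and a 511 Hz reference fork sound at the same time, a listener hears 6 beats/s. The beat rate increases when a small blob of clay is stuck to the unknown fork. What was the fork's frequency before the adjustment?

505 Hz

|f − 511| = 6, so the fork was at either 505 Hz or 517 Hz.
Adding mass to a fork lowers its frequency; the adjustment lowers the fork's frequency.
The beat rate rose, so the adjustment moved the fork further from 511 Hz — it was already below the reference.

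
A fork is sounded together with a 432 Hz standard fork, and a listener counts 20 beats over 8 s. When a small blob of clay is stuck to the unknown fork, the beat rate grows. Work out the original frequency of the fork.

429.5 Hz

Beat frequency = 20/8 = 2.5 Hz.
|f − 432| = 2.5, so the fork was at either 429.5 Hz or 434.5 Hz.
Adding mass to a fork lowers its frequency; the adjustment lowers the fork's frequency.
The beat rate rose, so the adjustment moved the fork further from 432 Hz — it was already below the reference.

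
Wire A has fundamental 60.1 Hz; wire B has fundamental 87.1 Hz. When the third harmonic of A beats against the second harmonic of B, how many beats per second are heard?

Third harmonic of the first: 3·60.1 = 180.3 Hz.
Second harmonic of the second: 2·87.1 = 174.2 Hz.
f_beat = |180.3 − 174.2| = 6.1 Hz.

6.1 Hz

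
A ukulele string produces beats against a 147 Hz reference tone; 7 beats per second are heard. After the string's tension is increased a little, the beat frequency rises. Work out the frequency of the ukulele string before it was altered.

|f − 147| = 7, so the ukulele string was at either 140 Hz or 154 Hz.
Higher tension means higher frequency; the adjustment raises the ukulele string's frequency.
The beat rate rose, so the adjustment moved the ukulele string further from 147 Hz — it was already above the reference.

154 Hz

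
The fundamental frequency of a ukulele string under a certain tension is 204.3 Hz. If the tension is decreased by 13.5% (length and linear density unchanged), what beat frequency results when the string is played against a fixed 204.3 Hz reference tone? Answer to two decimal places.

14.29 Hz

For a string, f ∝ √T, so the new frequency is 204.3·√0.865 = 190.0100 Hz.
f_beat = |190.0100 − 204.3| = 14.29 Hz.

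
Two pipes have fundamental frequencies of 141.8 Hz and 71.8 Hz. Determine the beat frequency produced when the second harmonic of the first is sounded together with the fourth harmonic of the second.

Second harmonic of the first: 2·141.8 = 283.6 Hz.
Fourth harmonic of the second: 4·71.8 = 287.2 Hz.
f_beat = |283.6 − 287.2| = 3.6 Hz.

3.6 Hz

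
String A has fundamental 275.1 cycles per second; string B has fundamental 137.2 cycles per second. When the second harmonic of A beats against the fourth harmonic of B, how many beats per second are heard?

1.4 Hz

Second harmonic of the first: 2·275.1 = 550.2 Hz.
Fourth harmonic of the second: 4·137.2 = 548.8 Hz.
f_beat = |550.2 − 548.8| = 1.4 Hz.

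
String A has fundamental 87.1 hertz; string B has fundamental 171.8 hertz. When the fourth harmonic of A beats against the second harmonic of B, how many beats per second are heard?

Fourth harmonic of the first: 4·87.1 = 348.4 Hz.
Second harmonic of the second: 2·171.8 = 343.6 Hz.
f_beat = |348.4 − 343.6| = 4.8 Hz.

4.8 Hz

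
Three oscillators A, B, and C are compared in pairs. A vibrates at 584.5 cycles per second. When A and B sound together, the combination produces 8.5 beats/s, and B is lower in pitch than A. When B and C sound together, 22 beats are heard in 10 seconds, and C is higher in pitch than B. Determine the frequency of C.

B is below A, so f_B = 584.5 − 8.5 = 576 Hz.
B–C: Beat frequency = 22/10 = 2.2 Hz.
C is above B, so f_C = 576 + 2.2 = 578.2 Hz.

578.2 Hz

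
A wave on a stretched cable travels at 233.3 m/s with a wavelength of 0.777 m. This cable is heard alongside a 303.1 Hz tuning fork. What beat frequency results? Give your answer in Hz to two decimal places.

2.84 Hz

Source frequency f = v/λ = 233.3/0.777 = 300.2574 Hz.
f_beat = |300.2574 − 303.1| = 2.84 Hz.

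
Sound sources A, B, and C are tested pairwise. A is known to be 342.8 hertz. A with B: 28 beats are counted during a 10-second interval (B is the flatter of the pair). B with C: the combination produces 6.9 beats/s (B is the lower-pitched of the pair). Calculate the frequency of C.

A–B: Beat frequency = 28/10 = 2.8 Hz.
B is below A, so f_B = 342.8 − 2.8 = 340 Hz.
C is above B, so f_C = 340 + 6.9 = 346.9 Hz.

346.9 Hz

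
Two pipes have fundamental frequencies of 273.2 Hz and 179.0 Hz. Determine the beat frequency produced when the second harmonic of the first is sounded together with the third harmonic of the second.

Second harmonic of the first: 2·273.2 = 546.4 Hz.
Third harmonic of the second: 3·179.0 = 537.0 Hz.
f_beat = |546.4 − 537.0| = 9.4 Hz.

9.4 Hz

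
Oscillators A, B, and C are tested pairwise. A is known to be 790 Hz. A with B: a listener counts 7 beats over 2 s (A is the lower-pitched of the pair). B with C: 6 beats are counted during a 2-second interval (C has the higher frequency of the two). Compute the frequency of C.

A–B: Beat frequency = 7/2 = 3.5 Hz.
B is above A, so f_B = 790 + 3.5 = 793.5 Hz.
B–C: Beat frequency = 6/2 = 3 Hz.
C is above B, so f_C = 793.5 + 3 = 796.5 Hz.

796.5 Hz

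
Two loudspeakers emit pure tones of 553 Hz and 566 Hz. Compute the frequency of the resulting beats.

13 Hz

f_beat = |f₁ − f₂|.
|553 − 566| = 13 Hz.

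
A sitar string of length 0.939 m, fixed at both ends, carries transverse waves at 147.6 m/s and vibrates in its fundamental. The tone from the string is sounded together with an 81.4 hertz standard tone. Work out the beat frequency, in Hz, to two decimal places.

For a string fixed at both ends, f_n = n·v/(2L) = 1·147.6/(2·0.939) = 78.5942 Hz.
f_beat = |78.5942 − 81.4| = 2.81 Hz.

2.81 Hz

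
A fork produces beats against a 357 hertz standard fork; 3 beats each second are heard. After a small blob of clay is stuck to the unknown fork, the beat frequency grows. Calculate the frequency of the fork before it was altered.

354 Hz

|f − 357| = 3, so the fork was at either 354 Hz or 360 Hz.
Adding mass to a fork lowers its frequency; the adjustment lowers the fork's frequency.
The beat rate rose, so the adjustment moved the fork further from 357 Hz — it was already below the reference.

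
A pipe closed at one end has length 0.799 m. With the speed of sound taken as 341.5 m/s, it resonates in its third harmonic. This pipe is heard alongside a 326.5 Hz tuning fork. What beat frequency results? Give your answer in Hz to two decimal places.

Closed pipe (odd harmonics): f_n = n·v/(4L) = 3·341.5/(4·0.799) = 320.5569 Hz.
f_beat = |320.5569 − 326.5| = 5.94 Hz.

5.94 Hz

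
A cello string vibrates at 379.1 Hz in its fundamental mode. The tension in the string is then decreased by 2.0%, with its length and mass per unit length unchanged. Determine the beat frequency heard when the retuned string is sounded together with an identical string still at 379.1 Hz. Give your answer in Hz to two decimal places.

3.81 Hz

For a string, f ∝ √T, so the new frequency is 379.1·√0.980 = 375.2899 Hz.
f_beat = |375.2899 − 379.1| = 3.81 Hz.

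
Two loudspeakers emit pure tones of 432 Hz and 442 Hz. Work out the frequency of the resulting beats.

10 Hz

The beat frequency equals the magnitude of the frequency difference.
|432 − 442| = 10 Hz.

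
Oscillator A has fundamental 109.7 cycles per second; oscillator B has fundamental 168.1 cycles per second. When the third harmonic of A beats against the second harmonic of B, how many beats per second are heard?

7.1 Hz

Third harmonic of the first: 3·109.7 = 329.1 Hz.
Second harmonic of the second: 2·168.1 = 336.2 Hz.
f_beat = |329.1 − 336.2| = 7.1 Hz.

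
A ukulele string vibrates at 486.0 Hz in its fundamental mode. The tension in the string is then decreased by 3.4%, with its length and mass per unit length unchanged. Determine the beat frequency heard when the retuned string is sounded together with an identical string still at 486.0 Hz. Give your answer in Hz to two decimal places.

For a string, f ∝ √T, so the new frequency is 486.0·√0.966 = 477.6666 Hz.
f_beat = |477.6666 − 486.0| = 8.33 Hz.

8.33 Hz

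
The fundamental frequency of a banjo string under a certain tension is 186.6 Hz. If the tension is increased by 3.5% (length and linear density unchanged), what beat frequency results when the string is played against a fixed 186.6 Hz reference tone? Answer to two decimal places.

3.24 Hz

For a string, f ∝ √T, so the new frequency is 186.6·√1.035 = 189.8374 Hz.
f_beat = |189.8374 − 186.6| = 3.24 Hz.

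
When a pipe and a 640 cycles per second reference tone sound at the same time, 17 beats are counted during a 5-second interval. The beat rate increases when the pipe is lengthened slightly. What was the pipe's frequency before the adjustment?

Beat frequency = 17/5 = 3.4 Hz.
|f − 640| = 3.4, so the pipe was at either 636.6 Hz or 643.4 Hz.
A longer pipe has a lower fundamental; the adjustment lowers the pipe's frequency.
The beat rate rose, so the adjustment moved the pipe further from 640 Hz — it was already below the reference.

636.6 Hz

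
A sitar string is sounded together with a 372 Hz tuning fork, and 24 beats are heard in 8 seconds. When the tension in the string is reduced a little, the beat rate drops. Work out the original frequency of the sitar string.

Beat frequency = 24/8 = 3 Hz.
|f − 372| = 3, so the sitar string was at either 369 Hz or 375 Hz.
Lower tension means lower frequency; the adjustment lowers the sitar string's frequency.
The beat rate fell, so the adjustment moved the sitar string toward 372 Hz — it must have started above the reference.

375 Hz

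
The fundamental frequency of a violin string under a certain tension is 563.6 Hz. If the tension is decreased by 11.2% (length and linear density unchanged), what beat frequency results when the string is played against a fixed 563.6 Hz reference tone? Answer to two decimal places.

For a string, f ∝ √T, so the new frequency is 563.6·√0.888 = 531.1014 Hz.
f_beat = |531.1014 − 563.6| = 32.50 Hz.

32.50 Hz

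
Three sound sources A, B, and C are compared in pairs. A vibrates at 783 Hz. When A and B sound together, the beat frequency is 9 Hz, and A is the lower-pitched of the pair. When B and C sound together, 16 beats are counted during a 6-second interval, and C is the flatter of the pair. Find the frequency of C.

789.3333 Hz

B is above A, so f_B = 783 + 9 = 792 Hz.
B–C: Beat frequency = 16/6 = 2.6667 Hz.
C is below B, so f_C = 792 − 2.6667 = 789.3333 Hz.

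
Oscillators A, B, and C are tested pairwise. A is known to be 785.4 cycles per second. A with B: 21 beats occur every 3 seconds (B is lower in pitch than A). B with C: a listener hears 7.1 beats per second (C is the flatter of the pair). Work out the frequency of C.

A–B: Beat frequency = 21/3 = 7 Hz.
B is below A, so f_B = 785.4 − 7 = 778.4 Hz.
C is below B, so f_C = 778.4 − 7.1 = 771.3 Hz.

771.3 Hz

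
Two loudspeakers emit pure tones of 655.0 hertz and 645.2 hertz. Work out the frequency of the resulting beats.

f_beat = |f₁ − f₂|.
|655.0 − 645.2| = 9.8 Hz.

9.8 Hz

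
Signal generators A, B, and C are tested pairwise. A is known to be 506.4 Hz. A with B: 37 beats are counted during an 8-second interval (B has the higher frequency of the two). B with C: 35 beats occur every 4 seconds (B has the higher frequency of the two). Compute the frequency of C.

502.275 Hz

A–B: Beat frequency = 37/8 = 4.625 Hz.
B is above A, so f_B = 506.4 + 4.625 = 511.025 Hz.
B–C: Beat frequency = 35/4 = 8.75 Hz.
C is below B, so f_C = 511.025 − 8.75 = 502.275 Hz.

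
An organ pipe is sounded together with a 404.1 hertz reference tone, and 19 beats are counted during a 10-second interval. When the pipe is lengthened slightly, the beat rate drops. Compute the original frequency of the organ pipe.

406 Hz

Beat frequency = 19/10 = 1.9 Hz.
|f − 404.1| = 1.9, so the organ pipe was at either 402.2 Hz or 406 Hz.
A longer pipe has a lower fundamental; the adjustment lowers the organ pipe's frequency.
The beat rate fell, so the adjustment moved the organ pipe toward 404.1 Hz — it must have started above the reference.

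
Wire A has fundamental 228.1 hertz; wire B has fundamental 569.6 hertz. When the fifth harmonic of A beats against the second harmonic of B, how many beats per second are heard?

Fifth harmonic of the first: 5·228.1 = 1140.5 Hz.
Second harmonic of the second: 2·569.6 = 1139.2 Hz.
f_beat = |1140.5 − 1139.2| = 1.3 Hz.

1.3 Hz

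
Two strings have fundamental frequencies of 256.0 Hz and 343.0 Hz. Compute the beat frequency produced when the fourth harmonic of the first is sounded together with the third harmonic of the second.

5.0 Hz

Fourth harmonic of the first: 4·256.0 = 1024.0 Hz.
Third harmonic of the second: 3·343.0 = 1029.0 Hz.
f_beat = |1024.0 − 1029.0| = 5.0 Hz.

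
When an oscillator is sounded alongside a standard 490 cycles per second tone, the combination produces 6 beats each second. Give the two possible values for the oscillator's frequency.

|f − 490| = 6, so f = 490 ± 6.

484 Hz or 496 Hz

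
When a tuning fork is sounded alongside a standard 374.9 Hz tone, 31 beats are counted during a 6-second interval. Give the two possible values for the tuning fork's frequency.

369.7333 Hz or 380.0667 Hz

Beat frequency = 31/6 = 5.1667 Hz.
|f − 374.9| = 5.1667, so f = 374.9 ± 5.1667.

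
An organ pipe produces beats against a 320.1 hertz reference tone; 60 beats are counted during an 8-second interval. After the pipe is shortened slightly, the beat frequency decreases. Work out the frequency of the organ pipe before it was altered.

Beat frequency = 60/8 = 7.5 Hz.
|f − 320.1| = 7.5, so the organ pipe was at either 312.6 Hz or 327.6 Hz.
A shorter pipe has a higher fundamental; the adjustment raises the organ pipe's frequency.
The beat rate fell, so the adjustment moved the organ pipe toward 320.1 Hz — it must have started below the reference.

312.6 Hz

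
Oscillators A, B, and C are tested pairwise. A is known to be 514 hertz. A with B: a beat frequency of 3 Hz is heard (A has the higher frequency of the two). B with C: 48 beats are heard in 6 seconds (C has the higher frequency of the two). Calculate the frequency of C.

B is below A, so f_B = 514 − 3 = 511 Hz.
B–C: Beat frequency = 48/6 = 8 Hz.
C is above B, so f_C = 511 + 8 = 519 Hz.

519 Hz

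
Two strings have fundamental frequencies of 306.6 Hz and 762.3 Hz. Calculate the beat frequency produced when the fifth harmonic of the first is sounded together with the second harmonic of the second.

Fifth harmonic of the first: 5·306.6 = 1533.0 Hz.
Second harmonic of the second: 2·762.3 = 1524.6 Hz.
f_beat = |1533.0 − 1524.6| = 8.4 Hz.

8.4 Hz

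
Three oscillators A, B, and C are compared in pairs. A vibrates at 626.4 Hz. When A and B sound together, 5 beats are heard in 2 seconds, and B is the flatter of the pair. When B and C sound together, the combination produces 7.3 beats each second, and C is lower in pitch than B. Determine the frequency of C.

616.6 Hz

A–B: Beat frequency = 5/2 = 2.5 Hz.
B is below A, so f_B = 626.4 − 2.5 = 623.9 Hz.
C is below B, so f_C = 623.9 − 7.3 = 616.6 Hz.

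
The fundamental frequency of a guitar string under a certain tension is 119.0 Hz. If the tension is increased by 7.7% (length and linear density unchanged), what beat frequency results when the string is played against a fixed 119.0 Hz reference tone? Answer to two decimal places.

4.50 Hz

For a string, f ∝ √T, so the new frequency is 119.0·√1.077 = 123.4965 Hz.
f_beat = |123.4965 − 119.0| = 4.50 Hz.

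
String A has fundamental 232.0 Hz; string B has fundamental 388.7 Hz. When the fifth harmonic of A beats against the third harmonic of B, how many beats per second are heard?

6.1 Hz

Fifth harmonic of the first: 5·232.0 = 1160.0 Hz.
Third harmonic of the second: 3·388.7 = 1166.1 Hz.
f_beat = |1160.0 − 1166.1| = 6.1 Hz.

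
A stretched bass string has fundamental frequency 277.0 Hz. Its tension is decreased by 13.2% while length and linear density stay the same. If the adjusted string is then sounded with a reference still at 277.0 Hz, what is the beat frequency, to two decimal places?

For a string, f ∝ √T, so the new frequency is 277.0·√0.868 = 258.0713 Hz.
f_beat = |258.0713 − 277.0| = 18.93 Hz.

18.93 Hz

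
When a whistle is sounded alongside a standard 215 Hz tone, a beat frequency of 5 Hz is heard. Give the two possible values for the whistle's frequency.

210 Hz or 220 Hz

|f − 215| = 5, so f = 215 ± 5.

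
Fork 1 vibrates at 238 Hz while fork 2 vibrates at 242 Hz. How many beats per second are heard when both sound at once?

f_beat = |f₁ − f₂|.
|238 − 242| = 4 Hz.

4 Hz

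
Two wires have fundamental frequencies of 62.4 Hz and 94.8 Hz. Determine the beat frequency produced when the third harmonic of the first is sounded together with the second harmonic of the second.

2.4 Hz

Third harmonic of the first: 3·62.4 = 187.2 Hz.
Second harmonic of the second: 2·94.8 = 189.6 Hz.
f_beat = |187.2 − 189.6| = 2.4 Hz.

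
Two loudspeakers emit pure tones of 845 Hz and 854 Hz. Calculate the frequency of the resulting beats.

9 Hz

The beat frequency equals the magnitude of the frequency difference.
|845 − 854| = 9 Hz.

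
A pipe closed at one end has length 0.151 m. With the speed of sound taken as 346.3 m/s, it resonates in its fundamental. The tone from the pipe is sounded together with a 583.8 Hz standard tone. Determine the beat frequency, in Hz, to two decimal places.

10.46 Hz

Closed pipe (odd harmonics): f_n = n·v/(4L) = 1·346.3/(4·0.151) = 573.3444 Hz.
f_beat = |573.3444 − 583.8| = 10.46 Hz.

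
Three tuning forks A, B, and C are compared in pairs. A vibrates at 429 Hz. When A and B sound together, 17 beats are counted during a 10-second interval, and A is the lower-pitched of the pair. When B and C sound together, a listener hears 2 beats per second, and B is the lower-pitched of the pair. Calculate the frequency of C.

432.7 Hz

A–B: Beat frequency = 17/10 = 1.7 Hz.
B is above A, so f_B = 429 + 1.7 = 430.7 Hz.
C is above B, so f_C = 430.7 + 2 = 432.7 Hz.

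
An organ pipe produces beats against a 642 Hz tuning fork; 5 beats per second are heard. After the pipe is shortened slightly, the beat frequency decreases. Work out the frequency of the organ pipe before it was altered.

637 Hz

|f − 642| = 5, so the organ pipe was at either 637 Hz or 647 Hz.
A shorter pipe has a higher fundamental; the adjustment raises the organ pipe's frequency.
The beat rate fell, so the adjustment moved the organ pipe toward 642 Hz — it must have started below the reference.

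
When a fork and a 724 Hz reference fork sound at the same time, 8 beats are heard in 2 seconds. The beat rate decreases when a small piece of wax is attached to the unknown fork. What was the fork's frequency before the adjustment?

Beat frequency = 8/2 = 4 Hz.
|f − 724| = 4, so the fork was at either 720 Hz or 728 Hz.
Loading a fork with wax lowers its frequency; the adjustment lowers the fork's frequency.
The beat rate fell, so the adjustment moved the fork toward 724 Hz — it must have started above the reference.

728 Hz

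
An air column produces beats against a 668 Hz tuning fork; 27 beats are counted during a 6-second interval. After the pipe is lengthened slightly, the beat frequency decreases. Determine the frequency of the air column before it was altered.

Beat frequency = 27/6 = 4.5 Hz.
|f − 668| = 4.5, so the air column was at either 663.5 Hz or 672.5 Hz.
A longer pipe has a lower fundamental; the adjustment lowers the air column's frequency.
The beat rate fell, so the adjustment moved the air column toward 668 Hz — it must have started above the reference.

672.5 Hz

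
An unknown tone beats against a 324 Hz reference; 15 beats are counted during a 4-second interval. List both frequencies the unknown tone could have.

Beat frequency = 15/4 = 3.75 Hz.
|f − 324| = 3.75, so f = 324 ± 3.75.

320.25 Hz or 327.75 Hz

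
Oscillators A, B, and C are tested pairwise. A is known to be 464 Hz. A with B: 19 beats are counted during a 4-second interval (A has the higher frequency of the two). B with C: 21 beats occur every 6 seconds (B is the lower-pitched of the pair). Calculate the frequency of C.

462.75 Hz

A–B: Beat frequency = 19/4 = 4.75 Hz.
B is below A, so f_B = 464 − 4.75 = 459.25 Hz.
B–C: Beat frequency = 21/6 = 3.5 Hz.
C is above B, so f_C = 459.25 + 3.5 = 462.75 Hz.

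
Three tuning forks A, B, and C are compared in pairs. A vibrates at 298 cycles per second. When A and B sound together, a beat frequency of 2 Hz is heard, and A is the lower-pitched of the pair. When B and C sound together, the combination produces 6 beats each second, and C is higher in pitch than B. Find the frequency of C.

B is above A, so f_B = 298 + 2 = 300 Hz.
C is above B, so f_C = 300 + 6 = 306 Hz.

306 Hz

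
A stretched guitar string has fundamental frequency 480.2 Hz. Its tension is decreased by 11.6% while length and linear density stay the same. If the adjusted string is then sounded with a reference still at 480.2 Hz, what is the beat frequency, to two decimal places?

28.71 Hz

For a string, f ∝ √T, so the new frequency is 480.2·√0.884 = 451.4902 Hz.
f_beat = |451.4902 − 480.2| = 28.71 Hz.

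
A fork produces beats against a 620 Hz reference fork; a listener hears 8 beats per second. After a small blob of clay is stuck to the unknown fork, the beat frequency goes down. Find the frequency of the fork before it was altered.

628 Hz

|f − 620| = 8, so the fork was at either 612 Hz or 628 Hz.
Adding mass to a fork lowers its frequency; the adjustment lowers the fork's frequency.
The beat rate fell, so the adjustment moved the fork toward 620 Hz — it must have started above the reference.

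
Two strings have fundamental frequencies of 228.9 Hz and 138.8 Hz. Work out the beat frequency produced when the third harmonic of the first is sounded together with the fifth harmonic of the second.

Third harmonic of the first: 3·228.9 = 686.7 Hz.
Fifth harmonic of the second: 5·138.8 = 694.0 Hz.
f_beat = |686.7 − 694.0| = 7.3 Hz.

7.3 Hz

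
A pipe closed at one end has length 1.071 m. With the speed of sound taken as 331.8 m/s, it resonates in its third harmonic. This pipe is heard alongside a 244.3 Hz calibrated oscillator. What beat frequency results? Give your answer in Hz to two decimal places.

11.95 Hz

Closed pipe (odd harmonics): f_n = n·v/(4L) = 3·331.8/(4·1.071) = 232.3529 Hz.
f_beat = |232.3529 − 244.3| = 11.95 Hz.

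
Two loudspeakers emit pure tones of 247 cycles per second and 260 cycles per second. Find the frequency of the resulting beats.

f_beat = |f₁ − f₂|.
|247 − 260| = 13 Hz.

13 Hz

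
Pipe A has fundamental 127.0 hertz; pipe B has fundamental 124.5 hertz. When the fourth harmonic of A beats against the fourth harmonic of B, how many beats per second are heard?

10.0 Hz

Fourth harmonic of the first: 4·127.0 = 508.0 Hz.
Fourth harmonic of the second: 4·124.5 = 498.0 Hz.
f_beat = |508.0 − 498.0| = 10.0 Hz.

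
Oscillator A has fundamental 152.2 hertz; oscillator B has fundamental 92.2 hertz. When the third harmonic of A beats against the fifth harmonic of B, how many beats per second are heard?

4.4 Hz

Third harmonic of the first: 3·152.2 = 456.6 Hz.
Fifth harmonic of the second: 5·92.2 = 461.0 Hz.
f_beat = |456.6 − 461.0| = 4.4 Hz.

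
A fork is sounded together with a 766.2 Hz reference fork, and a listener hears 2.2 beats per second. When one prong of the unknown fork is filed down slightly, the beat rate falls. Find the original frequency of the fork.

764 Hz

|f − 766.2| = 2.2, so the fork was at either 764 Hz or 768.4 Hz.
Filing a prong removes mass and raises the fork's frequency; the adjustment raises the fork's frequency.
The beat rate fell, so the adjustment moved the fork toward 766.2 Hz — it must have started below the reference.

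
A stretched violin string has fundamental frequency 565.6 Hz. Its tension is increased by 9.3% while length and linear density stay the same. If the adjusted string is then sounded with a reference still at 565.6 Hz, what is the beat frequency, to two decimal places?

25.72 Hz

For a string, f ∝ √T, so the new frequency is 565.6·√1.093 = 591.3158 Hz.
f_beat = |591.3158 − 565.6| = 25.72 Hz.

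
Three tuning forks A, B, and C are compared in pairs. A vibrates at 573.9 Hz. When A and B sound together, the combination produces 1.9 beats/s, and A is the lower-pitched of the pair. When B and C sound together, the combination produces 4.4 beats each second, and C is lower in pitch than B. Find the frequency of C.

B is above A, so f_B = 573.9 + 1.9 = 575.8 Hz.
C is below B, so f_C = 575.8 − 4.4 = 571.4 Hz.

571.4 Hz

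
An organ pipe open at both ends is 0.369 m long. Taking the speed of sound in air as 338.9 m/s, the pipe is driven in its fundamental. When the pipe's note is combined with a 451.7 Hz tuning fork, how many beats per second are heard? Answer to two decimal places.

7.51 Hz

Open pipe: f_n = n·v/(2L) = 1·338.9/(2·0.369) = 459.2141 Hz.
f_beat = |459.2141 − 451.7| = 7.51 Hz.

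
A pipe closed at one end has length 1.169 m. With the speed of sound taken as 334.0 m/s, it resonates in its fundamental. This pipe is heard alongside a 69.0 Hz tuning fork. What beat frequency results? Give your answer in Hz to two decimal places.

Closed pipe (odd harmonics): f_n = n·v/(4L) = 1·334.0/(4·1.169) = 71.4286 Hz.
f_beat = |71.4286 − 69.0| = 2.43 Hz.

2.43 Hz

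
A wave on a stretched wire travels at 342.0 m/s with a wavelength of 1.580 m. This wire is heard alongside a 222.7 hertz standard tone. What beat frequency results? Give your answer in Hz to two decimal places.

Source frequency f = v/λ = 342.0/1.580 = 216.4557 Hz.
f_beat = |216.4557 − 222.7| = 6.24 Hz.

6.24 Hz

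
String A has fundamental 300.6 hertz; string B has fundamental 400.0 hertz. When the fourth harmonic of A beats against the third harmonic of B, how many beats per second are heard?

2.4 Hz

Fourth harmonic of the first: 4·300.6 = 1202.4 Hz.
Third harmonic of the second: 3·400.0 = 1200.0 Hz.
f_beat = |1202.4 − 1200.0| = 2.4 Hz.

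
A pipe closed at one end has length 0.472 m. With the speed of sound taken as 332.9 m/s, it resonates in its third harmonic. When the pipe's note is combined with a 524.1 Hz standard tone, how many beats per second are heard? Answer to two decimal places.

4.87 Hz

Closed pipe (odd harmonics): f_n = n·v/(4L) = 3·332.9/(4·0.472) = 528.9725 Hz.
f_beat = |528.9725 − 524.1| = 4.87 Hz.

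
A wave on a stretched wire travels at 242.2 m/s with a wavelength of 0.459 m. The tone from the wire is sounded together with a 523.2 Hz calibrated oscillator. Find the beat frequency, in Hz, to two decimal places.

Source frequency f = v/λ = 242.2/0.459 = 527.6688 Hz.
f_beat = |527.6688 − 523.2| = 4.47 Hz.

4.47 Hz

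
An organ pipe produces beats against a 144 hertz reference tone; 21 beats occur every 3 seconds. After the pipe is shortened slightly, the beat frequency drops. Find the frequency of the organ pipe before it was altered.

137 Hz

Beat frequency = 21/3 = 7 Hz.
|f − 144| = 7, so the organ pipe was at either 137 Hz or 151 Hz.
A shorter pipe has a higher fundamental; the adjustment raises the organ pipe's frequency.
The beat rate fell, so the adjustment moved the organ pipe toward 144 Hz — it must have started below the reference.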